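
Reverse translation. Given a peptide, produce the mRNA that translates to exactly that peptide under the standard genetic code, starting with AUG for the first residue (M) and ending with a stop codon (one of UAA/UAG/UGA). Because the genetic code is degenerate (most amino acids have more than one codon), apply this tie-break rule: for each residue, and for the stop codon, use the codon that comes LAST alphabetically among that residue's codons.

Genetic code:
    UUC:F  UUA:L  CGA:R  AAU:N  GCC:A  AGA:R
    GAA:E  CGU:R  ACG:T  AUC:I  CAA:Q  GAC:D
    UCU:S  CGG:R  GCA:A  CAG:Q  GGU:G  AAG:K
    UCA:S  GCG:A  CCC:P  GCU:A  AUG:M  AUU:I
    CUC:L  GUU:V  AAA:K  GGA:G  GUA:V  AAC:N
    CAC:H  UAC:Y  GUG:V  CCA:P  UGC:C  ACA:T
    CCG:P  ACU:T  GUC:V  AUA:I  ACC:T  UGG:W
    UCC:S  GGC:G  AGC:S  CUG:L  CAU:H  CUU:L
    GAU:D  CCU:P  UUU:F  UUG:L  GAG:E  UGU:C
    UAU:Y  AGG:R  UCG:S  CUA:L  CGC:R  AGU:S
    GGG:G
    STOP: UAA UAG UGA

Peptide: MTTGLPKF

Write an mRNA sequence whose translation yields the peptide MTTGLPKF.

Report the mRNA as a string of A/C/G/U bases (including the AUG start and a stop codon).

Answer: mRNA: AUGACUACUGGUUUGCCUAAGUUUUGA

Derivation:
residue 1: M -> AUG (start codon)
residue 2: T codons sorted = ACA,ACC,ACG,ACU -> pick last = ACU
residue 3: T codons sorted = ACA,ACC,ACG,ACU -> pick last = ACU
residue 4: G codons sorted = GGA,GGC,GGG,GGU -> pick last = GGU
residue 5: L codons sorted = CUA,CUC,CUG,CUU,UUA,UUG -> pick last = UUG
residue 6: P codons sorted = CCA,CCC,CCG,CCU -> pick last = CCU
residue 7: K codons sorted = AAA,AAG -> pick last = AAG
residue 8: F codons sorted = UUC,UUU -> pick last = UUU
terminator: stop codons sorted = UAA,UAG,UGA -> pick last = UGA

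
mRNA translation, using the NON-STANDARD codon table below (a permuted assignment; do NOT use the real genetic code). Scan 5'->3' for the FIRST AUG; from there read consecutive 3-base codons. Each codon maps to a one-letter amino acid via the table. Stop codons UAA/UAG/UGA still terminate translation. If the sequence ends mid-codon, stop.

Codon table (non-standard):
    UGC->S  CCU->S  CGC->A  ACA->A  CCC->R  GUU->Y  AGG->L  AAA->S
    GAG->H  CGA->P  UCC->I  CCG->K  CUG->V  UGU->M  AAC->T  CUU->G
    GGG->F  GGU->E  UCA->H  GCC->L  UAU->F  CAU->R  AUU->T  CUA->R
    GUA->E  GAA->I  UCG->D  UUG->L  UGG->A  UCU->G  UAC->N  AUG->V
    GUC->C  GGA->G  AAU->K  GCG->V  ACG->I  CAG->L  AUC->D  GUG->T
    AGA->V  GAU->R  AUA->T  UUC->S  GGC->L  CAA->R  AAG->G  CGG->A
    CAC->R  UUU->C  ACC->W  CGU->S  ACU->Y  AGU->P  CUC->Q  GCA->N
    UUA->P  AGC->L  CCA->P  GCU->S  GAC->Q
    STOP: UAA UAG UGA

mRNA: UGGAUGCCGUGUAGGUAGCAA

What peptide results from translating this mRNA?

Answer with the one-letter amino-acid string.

start AUG at pos 3
pos 3: AUG -> V; peptide=V
pos 6: CCG -> K; peptide=VK
pos 9: UGU -> M; peptide=VKM
pos 12: AGG -> L; peptide=VKML
pos 15: UAG -> STOP

Answer: VKML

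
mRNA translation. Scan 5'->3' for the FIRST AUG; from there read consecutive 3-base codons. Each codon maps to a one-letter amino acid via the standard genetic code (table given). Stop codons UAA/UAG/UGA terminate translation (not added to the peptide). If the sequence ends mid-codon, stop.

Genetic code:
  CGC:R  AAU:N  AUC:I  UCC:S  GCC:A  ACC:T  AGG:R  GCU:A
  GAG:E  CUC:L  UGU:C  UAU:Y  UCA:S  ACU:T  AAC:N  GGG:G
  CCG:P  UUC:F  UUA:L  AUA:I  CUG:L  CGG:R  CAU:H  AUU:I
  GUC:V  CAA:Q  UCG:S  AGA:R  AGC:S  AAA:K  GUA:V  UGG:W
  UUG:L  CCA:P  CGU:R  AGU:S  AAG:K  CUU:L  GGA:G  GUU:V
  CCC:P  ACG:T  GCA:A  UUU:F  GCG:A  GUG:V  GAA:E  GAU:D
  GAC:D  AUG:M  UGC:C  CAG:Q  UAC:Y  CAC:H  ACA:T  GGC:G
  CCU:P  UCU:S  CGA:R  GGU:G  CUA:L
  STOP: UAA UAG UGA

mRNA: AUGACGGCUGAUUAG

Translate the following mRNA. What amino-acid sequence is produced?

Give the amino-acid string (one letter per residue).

start AUG at pos 0
pos 0: AUG -> M; peptide=M
pos 3: ACG -> T; peptide=MT
pos 6: GCU -> A; peptide=MTA
pos 9: GAU -> D; peptide=MTAD
pos 12: UAG -> STOP

Answer: MTAD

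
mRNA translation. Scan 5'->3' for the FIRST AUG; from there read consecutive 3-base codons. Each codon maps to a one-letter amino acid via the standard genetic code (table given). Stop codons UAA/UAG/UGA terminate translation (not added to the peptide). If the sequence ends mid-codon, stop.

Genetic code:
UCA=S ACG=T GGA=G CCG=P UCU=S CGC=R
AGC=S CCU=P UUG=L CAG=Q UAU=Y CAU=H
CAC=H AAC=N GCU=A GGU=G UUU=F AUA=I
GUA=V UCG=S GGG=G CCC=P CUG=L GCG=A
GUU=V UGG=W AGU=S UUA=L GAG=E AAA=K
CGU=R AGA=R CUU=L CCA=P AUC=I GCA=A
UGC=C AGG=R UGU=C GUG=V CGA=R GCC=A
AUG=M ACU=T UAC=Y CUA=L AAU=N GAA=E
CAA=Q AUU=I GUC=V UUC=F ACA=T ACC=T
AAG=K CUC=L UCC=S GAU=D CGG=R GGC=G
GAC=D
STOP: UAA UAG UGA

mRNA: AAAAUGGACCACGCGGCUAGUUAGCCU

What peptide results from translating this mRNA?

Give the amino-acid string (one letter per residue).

Answer: MDHAAS

Derivation:
start AUG at pos 3
pos 3: AUG -> M; peptide=M
pos 6: GAC -> D; peptide=MD
pos 9: CAC -> H; peptide=MDH
pos 12: GCG -> A; peptide=MDHA
pos 15: GCU -> A; peptide=MDHAA
pos 18: AGU -> S; peptide=MDHAAS
pos 21: UAG -> STOP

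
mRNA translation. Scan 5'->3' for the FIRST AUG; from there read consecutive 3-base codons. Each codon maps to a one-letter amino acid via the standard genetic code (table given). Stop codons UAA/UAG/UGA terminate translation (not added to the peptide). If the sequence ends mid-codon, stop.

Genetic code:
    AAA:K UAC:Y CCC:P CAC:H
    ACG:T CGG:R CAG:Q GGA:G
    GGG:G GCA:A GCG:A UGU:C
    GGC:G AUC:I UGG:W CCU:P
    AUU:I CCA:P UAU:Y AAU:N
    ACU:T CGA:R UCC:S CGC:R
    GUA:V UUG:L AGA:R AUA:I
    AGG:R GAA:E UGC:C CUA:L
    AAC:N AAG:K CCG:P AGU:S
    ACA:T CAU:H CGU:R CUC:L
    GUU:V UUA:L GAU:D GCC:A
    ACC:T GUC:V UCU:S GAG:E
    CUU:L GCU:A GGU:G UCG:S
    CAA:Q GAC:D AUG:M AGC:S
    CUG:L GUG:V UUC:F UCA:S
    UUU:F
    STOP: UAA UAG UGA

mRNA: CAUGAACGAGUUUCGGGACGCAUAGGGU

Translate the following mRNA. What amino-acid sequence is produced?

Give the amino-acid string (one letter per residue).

start AUG at pos 1
pos 1: AUG -> M; peptide=M
pos 4: AAC -> N; peptide=MN
pos 7: GAG -> E; peptide=MNE
pos 10: UUU -> F; peptide=MNEF
pos 13: CGG -> R; peptide=MNEFR
pos 16: GAC -> D; peptide=MNEFRD
pos 19: GCA -> A; peptide=MNEFRDA
pos 22: UAG -> STOP

Answer: MNEFRDA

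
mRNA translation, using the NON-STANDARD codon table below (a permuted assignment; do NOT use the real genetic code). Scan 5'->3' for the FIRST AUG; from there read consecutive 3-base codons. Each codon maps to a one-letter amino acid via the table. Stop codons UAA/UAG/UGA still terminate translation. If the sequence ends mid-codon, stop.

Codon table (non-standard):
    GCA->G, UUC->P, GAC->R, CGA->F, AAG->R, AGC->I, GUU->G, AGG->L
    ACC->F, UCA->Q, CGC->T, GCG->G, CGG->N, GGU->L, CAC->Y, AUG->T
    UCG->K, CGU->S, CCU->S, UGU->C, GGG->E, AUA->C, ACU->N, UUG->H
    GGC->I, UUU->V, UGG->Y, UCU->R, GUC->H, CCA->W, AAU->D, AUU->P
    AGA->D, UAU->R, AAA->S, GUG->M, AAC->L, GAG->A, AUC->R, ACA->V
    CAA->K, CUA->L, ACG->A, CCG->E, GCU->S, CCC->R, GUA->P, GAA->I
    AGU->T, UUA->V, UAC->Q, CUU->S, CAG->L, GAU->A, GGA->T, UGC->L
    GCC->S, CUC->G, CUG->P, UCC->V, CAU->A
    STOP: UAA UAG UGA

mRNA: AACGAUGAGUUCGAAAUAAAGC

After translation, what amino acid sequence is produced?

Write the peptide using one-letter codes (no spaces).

Answer: TTKS

Derivation:
start AUG at pos 4
pos 4: AUG -> T; peptide=T
pos 7: AGU -> T; peptide=TT
pos 10: UCG -> K; peptide=TTK
pos 13: AAA -> S; peptide=TTKS
pos 16: UAA -> STOP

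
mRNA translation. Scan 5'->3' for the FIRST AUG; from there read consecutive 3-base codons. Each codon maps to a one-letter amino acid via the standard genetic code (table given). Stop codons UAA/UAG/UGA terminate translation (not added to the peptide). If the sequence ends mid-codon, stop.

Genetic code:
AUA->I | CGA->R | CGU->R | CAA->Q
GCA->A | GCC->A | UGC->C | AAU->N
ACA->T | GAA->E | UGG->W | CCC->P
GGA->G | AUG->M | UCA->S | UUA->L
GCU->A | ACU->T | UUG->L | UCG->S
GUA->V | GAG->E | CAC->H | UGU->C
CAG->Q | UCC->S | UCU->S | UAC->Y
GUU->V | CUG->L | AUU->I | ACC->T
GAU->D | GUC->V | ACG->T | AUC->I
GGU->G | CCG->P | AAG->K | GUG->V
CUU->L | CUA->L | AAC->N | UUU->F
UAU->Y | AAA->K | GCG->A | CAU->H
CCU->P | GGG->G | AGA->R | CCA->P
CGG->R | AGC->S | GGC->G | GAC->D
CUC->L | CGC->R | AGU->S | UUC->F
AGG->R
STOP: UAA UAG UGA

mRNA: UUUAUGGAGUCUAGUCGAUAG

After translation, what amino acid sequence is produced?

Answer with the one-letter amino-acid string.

start AUG at pos 3
pos 3: AUG -> M; peptide=M
pos 6: GAG -> E; peptide=ME
pos 9: UCU -> S; peptide=MES
pos 12: AGU -> S; peptide=MESS
pos 15: CGA -> R; peptide=MESSR
pos 18: UAG -> STOP

Answer: MESSR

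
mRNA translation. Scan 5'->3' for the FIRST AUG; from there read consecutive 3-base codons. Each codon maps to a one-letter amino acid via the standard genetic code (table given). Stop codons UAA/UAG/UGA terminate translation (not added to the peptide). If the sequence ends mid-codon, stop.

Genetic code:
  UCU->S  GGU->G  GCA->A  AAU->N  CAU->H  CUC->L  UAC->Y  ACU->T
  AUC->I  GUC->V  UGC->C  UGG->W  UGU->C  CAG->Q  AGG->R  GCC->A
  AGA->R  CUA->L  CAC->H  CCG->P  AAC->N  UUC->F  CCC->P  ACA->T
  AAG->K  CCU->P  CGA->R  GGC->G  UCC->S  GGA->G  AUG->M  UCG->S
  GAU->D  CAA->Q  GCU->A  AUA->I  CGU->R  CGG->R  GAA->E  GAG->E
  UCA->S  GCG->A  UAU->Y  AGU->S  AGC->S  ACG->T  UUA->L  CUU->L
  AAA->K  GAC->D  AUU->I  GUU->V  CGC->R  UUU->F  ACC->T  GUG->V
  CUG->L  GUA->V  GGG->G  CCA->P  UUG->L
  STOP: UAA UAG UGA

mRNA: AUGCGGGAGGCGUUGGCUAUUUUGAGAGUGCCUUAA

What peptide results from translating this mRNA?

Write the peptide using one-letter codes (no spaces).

start AUG at pos 0
pos 0: AUG -> M; peptide=M
pos 3: CGG -> R; peptide=MR
pos 6: GAG -> E; peptide=MRE
pos 9: GCG -> A; peptide=MREA
pos 12: UUG -> L; peptide=MREAL
pos 15: GCU -> A; peptide=MREALA
pos 18: AUU -> I; peptide=MREALAI
pos 21: UUG -> L; peptide=MREALAIL
pos 24: AGA -> R; peptide=MREALAILR
pos 27: GUG -> V; peptide=MREALAILRV
pos 30: CCU -> P; peptide=MREALAILRVP
pos 33: UAA -> STOP

Answer: MREALAILRVP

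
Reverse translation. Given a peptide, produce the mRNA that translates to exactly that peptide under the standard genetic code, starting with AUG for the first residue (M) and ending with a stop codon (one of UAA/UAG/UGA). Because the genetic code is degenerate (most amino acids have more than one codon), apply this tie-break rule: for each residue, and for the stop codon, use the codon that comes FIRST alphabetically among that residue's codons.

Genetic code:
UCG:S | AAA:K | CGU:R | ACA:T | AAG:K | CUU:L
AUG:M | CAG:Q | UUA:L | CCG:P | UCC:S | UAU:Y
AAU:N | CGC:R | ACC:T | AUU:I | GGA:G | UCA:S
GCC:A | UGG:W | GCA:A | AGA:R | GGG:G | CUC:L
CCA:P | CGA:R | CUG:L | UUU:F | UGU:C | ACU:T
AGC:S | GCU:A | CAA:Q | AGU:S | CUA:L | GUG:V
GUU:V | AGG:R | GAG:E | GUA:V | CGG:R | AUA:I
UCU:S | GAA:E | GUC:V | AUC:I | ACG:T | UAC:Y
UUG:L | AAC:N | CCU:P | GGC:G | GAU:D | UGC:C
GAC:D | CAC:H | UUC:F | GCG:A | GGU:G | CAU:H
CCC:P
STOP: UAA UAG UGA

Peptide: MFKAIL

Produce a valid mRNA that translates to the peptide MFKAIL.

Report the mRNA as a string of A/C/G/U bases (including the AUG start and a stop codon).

Answer: mRNA: AUGUUCAAAGCAAUACUAUAA

Derivation:
residue 1: M -> AUG (start codon)
residue 2: F codons sorted = UUC,UUU -> pick first = UUC
residue 3: K codons sorted = AAA,AAG -> pick first = AAA
residue 4: A codons sorted = GCA,GCC,GCG,GCU -> pick first = GCA
residue 5: I codons sorted = AUA,AUC,AUU -> pick first = AUA
residue 6: L codons sorted = CUA,CUC,CUG,CUU,UUA,UUG -> pick first = CUA
terminator: stop codons sorted = UAA,UAG,UGA -> pick first = UAA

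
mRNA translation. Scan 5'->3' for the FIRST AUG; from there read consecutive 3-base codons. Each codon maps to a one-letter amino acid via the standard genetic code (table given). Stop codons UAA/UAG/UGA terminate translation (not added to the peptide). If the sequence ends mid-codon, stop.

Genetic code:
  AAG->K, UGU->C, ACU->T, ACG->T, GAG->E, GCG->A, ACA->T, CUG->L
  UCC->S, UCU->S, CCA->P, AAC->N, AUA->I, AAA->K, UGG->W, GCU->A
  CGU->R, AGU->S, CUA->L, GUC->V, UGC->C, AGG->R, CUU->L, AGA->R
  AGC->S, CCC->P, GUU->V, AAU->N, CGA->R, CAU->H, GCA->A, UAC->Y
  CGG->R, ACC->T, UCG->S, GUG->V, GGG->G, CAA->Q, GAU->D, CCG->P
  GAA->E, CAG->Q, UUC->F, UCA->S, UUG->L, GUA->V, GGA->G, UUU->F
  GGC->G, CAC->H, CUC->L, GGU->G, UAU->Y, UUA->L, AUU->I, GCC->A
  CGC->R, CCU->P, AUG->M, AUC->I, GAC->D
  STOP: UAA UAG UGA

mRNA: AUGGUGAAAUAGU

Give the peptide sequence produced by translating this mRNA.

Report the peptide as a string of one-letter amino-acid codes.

start AUG at pos 0
pos 0: AUG -> M; peptide=M
pos 3: GUG -> V; peptide=MV
pos 6: AAA -> K; peptide=MVK
pos 9: UAG -> STOP

Answer: MVK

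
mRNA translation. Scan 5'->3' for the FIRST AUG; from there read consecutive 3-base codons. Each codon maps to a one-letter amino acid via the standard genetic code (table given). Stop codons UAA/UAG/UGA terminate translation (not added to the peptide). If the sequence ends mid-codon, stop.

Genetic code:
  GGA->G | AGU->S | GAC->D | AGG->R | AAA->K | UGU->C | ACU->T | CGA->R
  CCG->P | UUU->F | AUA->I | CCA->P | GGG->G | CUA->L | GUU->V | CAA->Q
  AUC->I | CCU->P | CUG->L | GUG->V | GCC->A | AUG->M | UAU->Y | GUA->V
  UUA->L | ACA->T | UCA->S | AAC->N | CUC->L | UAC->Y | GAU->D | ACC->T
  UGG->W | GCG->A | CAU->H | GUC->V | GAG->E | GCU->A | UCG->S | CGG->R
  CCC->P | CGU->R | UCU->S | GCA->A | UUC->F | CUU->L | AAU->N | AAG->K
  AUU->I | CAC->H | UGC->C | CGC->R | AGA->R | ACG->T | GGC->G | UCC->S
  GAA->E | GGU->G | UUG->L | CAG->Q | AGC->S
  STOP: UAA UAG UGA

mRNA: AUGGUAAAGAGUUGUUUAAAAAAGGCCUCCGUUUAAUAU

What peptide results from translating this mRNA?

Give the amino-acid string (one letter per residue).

Answer: MVKSCLKKASV

Derivation:
start AUG at pos 0
pos 0: AUG -> M; peptide=M
pos 3: GUA -> V; peptide=MV
pos 6: AAG -> K; peptide=MVK
pos 9: AGU -> S; peptide=MVKS
pos 12: UGU -> C; peptide=MVKSC
pos 15: UUA -> L; peptide=MVKSCL
pos 18: AAA -> K; peptide=MVKSCLK
pos 21: AAG -> K; peptide=MVKSCLKK
pos 24: GCC -> A; peptide=MVKSCLKKA
pos 27: UCC -> S; peptide=MVKSCLKKAS
pos 30: GUU -> V; peptide=MVKSCLKKASV
pos 33: UAA -> STOP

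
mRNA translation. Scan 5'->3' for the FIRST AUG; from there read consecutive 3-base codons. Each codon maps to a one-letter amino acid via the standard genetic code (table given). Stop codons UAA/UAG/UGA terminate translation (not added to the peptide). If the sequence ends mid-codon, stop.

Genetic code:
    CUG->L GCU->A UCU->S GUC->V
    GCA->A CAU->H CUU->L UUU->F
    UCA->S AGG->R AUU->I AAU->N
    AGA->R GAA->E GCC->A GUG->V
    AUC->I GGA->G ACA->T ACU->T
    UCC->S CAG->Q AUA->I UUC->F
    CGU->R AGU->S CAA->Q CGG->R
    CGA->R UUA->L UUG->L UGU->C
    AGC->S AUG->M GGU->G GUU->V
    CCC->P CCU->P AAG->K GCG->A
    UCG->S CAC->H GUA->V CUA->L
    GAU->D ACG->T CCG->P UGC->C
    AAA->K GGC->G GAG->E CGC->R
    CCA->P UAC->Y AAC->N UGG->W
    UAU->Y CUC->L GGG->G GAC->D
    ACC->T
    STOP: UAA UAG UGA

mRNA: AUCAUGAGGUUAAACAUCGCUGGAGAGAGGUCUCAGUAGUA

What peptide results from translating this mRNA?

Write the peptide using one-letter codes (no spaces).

start AUG at pos 3
pos 3: AUG -> M; peptide=M
pos 6: AGG -> R; peptide=MR
pos 9: UUA -> L; peptide=MRL
pos 12: AAC -> N; peptide=MRLN
pos 15: AUC -> I; peptide=MRLNI
pos 18: GCU -> A; peptide=MRLNIA
pos 21: GGA -> G; peptide=MRLNIAG
pos 24: GAG -> E; peptide=MRLNIAGE
pos 27: AGG -> R; peptide=MRLNIAGER
pos 30: UCU -> S; peptide=MRLNIAGERS
pos 33: CAG -> Q; peptide=MRLNIAGERSQ
pos 36: UAG -> STOP

Answer: MRLNIAGERSQ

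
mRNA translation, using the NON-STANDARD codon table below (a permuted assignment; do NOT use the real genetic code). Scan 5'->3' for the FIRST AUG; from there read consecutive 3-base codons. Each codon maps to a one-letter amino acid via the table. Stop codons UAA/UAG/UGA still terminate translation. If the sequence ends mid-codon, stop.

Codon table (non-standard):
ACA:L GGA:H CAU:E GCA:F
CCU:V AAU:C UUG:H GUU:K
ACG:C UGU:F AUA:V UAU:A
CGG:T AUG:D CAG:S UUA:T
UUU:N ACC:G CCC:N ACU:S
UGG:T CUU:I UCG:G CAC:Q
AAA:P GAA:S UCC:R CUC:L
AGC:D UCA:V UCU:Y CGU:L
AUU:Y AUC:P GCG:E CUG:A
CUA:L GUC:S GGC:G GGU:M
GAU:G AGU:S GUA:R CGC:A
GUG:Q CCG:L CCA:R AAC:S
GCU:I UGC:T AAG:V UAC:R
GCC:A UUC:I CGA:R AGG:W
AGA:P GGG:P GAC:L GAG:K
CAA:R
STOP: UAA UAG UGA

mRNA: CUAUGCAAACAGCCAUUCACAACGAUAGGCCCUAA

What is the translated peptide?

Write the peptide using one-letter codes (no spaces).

start AUG at pos 2
pos 2: AUG -> D; peptide=D
pos 5: CAA -> R; peptide=DR
pos 8: ACA -> L; peptide=DRL
pos 11: GCC -> A; peptide=DRLA
pos 14: AUU -> Y; peptide=DRLAY
pos 17: CAC -> Q; peptide=DRLAYQ
pos 20: AAC -> S; peptide=DRLAYQS
pos 23: GAU -> G; peptide=DRLAYQSG
pos 26: AGG -> W; peptide=DRLAYQSGW
pos 29: CCC -> N; peptide=DRLAYQSGWN
pos 32: UAA -> STOP

Answer: DRLAYQSGWN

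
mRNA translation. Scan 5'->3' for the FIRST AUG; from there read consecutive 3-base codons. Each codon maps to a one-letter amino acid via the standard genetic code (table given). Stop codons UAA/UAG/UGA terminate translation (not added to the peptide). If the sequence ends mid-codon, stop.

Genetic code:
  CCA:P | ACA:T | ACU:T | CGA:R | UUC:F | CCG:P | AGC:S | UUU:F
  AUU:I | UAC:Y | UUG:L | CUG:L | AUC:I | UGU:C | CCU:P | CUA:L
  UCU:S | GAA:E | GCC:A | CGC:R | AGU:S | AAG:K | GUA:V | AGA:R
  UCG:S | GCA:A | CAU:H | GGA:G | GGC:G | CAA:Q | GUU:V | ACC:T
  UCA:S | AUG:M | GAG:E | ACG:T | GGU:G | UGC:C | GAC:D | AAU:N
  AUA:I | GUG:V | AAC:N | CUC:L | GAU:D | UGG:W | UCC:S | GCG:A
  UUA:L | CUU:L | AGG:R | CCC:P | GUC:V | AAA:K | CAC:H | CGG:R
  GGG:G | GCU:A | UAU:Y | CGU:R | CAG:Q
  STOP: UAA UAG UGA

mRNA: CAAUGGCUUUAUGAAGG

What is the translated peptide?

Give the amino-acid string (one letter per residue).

start AUG at pos 2
pos 2: AUG -> M; peptide=M
pos 5: GCU -> A; peptide=MA
pos 8: UUA -> L; peptide=MAL
pos 11: UGA -> STOP

Answer: MAL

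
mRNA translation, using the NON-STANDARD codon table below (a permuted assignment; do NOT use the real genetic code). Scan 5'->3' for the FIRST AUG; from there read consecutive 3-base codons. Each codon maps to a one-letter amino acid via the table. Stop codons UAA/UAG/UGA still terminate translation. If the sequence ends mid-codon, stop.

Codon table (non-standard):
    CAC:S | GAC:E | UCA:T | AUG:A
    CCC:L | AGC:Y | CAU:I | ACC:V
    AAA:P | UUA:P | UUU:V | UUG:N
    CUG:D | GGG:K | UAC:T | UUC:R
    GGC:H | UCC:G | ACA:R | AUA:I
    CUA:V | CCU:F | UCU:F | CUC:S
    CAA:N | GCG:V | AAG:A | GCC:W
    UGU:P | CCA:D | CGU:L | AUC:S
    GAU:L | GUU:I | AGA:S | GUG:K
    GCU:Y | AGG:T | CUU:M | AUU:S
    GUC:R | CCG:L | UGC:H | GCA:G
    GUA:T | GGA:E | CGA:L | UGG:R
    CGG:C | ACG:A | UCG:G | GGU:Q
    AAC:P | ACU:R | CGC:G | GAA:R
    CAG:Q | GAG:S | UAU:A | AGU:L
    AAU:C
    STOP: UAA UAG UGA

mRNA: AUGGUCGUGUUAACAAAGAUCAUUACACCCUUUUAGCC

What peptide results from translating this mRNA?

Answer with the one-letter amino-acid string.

Answer: ARKPRASSRLV

Derivation:
start AUG at pos 0
pos 0: AUG -> A; peptide=A
pos 3: GUC -> R; peptide=AR
pos 6: GUG -> K; peptide=ARK
pos 9: UUA -> P; peptide=ARKP
pos 12: ACA -> R; peptide=ARKPR
pos 15: AAG -> A; peptide=ARKPRA
pos 18: AUC -> S; peptide=ARKPRAS
pos 21: AUU -> S; peptide=ARKPRASS
pos 24: ACA -> R; peptide=ARKPRASSR
pos 27: CCC -> L; peptide=ARKPRASSRL
pos 30: UUU -> V; peptide=ARKPRASSRLV
pos 33: UAG -> STOP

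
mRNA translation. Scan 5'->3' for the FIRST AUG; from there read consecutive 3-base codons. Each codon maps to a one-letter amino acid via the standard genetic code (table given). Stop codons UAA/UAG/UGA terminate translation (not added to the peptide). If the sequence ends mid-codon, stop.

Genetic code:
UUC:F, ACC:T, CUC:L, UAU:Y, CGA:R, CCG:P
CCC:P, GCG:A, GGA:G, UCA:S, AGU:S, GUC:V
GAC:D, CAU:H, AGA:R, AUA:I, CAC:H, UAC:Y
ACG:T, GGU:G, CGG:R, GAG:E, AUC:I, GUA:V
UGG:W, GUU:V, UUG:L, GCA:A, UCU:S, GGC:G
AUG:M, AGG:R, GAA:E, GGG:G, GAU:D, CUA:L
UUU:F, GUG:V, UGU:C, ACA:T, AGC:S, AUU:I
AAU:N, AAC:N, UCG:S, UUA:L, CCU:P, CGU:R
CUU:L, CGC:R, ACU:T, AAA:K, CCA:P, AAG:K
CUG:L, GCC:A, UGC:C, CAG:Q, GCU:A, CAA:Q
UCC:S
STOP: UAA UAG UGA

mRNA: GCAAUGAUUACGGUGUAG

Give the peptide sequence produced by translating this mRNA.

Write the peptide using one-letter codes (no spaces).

Answer: MITV

Derivation:
start AUG at pos 3
pos 3: AUG -> M; peptide=M
pos 6: AUU -> I; peptide=MI
pos 9: ACG -> T; peptide=MIT
pos 12: GUG -> V; peptide=MITV
pos 15: UAG -> STOP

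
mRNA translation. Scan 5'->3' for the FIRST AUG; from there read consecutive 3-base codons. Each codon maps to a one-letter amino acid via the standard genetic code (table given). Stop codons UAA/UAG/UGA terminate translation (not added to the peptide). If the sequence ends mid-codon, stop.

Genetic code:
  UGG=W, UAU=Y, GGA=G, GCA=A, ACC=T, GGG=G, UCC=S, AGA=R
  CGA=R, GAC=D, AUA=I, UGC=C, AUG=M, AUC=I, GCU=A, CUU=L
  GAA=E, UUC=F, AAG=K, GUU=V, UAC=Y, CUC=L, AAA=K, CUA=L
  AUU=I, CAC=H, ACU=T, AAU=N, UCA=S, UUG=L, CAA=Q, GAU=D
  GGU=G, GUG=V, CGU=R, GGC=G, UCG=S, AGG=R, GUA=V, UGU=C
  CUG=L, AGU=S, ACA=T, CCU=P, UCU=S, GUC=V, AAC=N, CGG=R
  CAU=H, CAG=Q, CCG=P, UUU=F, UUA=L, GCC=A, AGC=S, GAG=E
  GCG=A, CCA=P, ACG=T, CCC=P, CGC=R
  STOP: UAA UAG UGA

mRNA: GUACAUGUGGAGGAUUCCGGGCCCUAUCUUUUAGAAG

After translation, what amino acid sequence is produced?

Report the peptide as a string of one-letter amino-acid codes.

start AUG at pos 4
pos 4: AUG -> M; peptide=M
pos 7: UGG -> W; peptide=MW
pos 10: AGG -> R; peptide=MWR
pos 13: AUU -> I; peptide=MWRI
pos 16: CCG -> P; peptide=MWRIP
pos 19: GGC -> G; peptide=MWRIPG
pos 22: CCU -> P; peptide=MWRIPGP
pos 25: AUC -> I; peptide=MWRIPGPI
pos 28: UUU -> F; peptide=MWRIPGPIF
pos 31: UAG -> STOP

Answer: MWRIPGPIF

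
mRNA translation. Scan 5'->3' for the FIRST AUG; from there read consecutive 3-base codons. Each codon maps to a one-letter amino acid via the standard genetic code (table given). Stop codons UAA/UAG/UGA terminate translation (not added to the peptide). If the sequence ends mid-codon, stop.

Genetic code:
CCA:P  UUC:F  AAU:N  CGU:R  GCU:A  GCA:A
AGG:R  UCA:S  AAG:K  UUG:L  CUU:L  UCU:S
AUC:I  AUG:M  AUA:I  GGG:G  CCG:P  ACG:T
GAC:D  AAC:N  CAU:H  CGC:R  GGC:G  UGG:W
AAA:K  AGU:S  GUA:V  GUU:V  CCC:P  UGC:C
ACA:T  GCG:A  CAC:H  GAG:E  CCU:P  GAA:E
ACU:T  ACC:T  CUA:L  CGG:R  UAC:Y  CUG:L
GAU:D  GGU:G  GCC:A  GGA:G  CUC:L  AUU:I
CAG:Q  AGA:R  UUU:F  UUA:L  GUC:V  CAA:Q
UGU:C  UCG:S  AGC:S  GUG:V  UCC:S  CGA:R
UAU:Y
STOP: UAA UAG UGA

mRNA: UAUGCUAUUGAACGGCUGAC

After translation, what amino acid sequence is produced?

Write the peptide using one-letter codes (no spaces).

start AUG at pos 1
pos 1: AUG -> M; peptide=M
pos 4: CUA -> L; peptide=ML
pos 7: UUG -> L; peptide=MLL
pos 10: AAC -> N; peptide=MLLN
pos 13: GGC -> G; peptide=MLLNG
pos 16: UGA -> STOP

Answer: MLLNG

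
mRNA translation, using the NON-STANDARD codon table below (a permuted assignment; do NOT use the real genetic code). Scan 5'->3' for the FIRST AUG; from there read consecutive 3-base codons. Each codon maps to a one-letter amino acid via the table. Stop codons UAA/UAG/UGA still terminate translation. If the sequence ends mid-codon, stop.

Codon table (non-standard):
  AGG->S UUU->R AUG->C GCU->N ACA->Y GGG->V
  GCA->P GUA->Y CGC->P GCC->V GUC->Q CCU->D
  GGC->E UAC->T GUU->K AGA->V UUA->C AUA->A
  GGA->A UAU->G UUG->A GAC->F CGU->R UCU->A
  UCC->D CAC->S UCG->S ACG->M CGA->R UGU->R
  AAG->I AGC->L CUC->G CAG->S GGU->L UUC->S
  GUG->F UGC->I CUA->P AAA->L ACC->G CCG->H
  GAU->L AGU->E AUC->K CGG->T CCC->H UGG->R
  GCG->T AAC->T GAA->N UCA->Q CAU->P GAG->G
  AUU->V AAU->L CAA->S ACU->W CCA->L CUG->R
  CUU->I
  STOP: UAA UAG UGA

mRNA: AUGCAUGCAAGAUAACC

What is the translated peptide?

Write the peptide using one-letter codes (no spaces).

start AUG at pos 0
pos 0: AUG -> C; peptide=C
pos 3: CAU -> P; peptide=CP
pos 6: GCA -> P; peptide=CPP
pos 9: AGA -> V; peptide=CPPV
pos 12: UAA -> STOP

Answer: CPPV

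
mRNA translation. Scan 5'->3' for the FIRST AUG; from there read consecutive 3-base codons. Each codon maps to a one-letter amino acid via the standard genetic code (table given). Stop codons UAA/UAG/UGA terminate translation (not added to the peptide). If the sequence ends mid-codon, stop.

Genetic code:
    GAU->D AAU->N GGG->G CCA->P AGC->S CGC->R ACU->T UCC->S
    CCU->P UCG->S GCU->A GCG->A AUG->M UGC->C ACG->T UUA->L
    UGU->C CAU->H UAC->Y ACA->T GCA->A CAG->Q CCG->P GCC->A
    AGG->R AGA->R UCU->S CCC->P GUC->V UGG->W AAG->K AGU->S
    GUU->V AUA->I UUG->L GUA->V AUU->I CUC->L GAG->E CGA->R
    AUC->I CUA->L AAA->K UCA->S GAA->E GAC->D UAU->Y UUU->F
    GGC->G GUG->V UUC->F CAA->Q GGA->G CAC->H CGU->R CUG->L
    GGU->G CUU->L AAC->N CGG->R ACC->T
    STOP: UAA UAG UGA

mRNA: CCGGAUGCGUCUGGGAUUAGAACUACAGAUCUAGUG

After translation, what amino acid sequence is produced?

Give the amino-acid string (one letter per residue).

start AUG at pos 4
pos 4: AUG -> M; peptide=M
pos 7: CGU -> R; peptide=MR
pos 10: CUG -> L; peptide=MRL
pos 13: GGA -> G; peptide=MRLG
pos 16: UUA -> L; peptide=MRLGL
pos 19: GAA -> E; peptide=MRLGLE
pos 22: CUA -> L; peptide=MRLGLEL
pos 25: CAG -> Q; peptide=MRLGLELQ
pos 28: AUC -> I; peptide=MRLGLELQI
pos 31: UAG -> STOP

Answer: MRLGLELQI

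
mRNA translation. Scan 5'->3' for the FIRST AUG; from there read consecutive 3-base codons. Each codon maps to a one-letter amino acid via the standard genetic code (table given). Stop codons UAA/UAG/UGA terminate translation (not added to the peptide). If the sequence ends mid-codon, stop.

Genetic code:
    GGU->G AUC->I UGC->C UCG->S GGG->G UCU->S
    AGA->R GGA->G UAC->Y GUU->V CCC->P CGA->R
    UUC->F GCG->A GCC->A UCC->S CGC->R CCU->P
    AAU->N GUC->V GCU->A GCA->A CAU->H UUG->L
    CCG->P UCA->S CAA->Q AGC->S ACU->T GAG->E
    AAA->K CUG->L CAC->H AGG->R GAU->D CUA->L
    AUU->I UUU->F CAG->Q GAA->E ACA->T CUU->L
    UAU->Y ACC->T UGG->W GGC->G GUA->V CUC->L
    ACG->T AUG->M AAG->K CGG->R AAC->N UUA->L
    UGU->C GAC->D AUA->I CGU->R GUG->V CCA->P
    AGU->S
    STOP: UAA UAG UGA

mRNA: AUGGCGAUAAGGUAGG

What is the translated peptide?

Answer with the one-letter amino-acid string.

Answer: MAIR

Derivation:
start AUG at pos 0
pos 0: AUG -> M; peptide=M
pos 3: GCG -> A; peptide=MA
pos 6: AUA -> I; peptide=MAI
pos 9: AGG -> R; peptide=MAIR
pos 12: UAG -> STOP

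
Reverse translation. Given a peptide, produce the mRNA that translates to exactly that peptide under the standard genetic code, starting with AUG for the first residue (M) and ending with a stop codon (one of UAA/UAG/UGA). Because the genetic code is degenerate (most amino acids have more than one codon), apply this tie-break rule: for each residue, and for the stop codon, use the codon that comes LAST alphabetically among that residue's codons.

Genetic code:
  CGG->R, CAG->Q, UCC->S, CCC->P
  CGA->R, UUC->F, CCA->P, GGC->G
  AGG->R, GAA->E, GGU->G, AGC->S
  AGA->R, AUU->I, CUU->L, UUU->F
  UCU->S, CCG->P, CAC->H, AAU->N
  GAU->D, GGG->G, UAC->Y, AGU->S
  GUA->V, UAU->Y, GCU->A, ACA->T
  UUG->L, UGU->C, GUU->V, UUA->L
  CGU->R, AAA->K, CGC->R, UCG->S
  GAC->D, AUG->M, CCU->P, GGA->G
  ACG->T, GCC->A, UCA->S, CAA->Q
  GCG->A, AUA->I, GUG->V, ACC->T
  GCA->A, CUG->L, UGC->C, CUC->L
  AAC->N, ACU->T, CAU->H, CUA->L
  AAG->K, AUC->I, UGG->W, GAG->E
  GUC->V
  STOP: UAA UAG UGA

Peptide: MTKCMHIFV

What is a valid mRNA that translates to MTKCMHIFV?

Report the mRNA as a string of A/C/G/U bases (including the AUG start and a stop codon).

Answer: mRNA: AUGACUAAGUGUAUGCAUAUUUUUGUUUGA

Derivation:
residue 1: M -> AUG (start codon)
residue 2: T codons sorted = ACA,ACC,ACG,ACU -> pick last = ACU
residue 3: K codons sorted = AAA,AAG -> pick last = AAG
residue 4: C codons sorted = UGC,UGU -> pick last = UGU
residue 5: M -> AUG (only codon)
residue 6: H codons sorted = CAC,CAU -> pick last = CAU
residue 7: I codons sorted = AUA,AUC,AUU -> pick last = AUU
residue 8: F codons sorted = UUC,UUU -> pick last = UUU
residue 9: V codons sorted = GUA,GUC,GUG,GUU -> pick last = GUU
terminator: stop codons sorted = UAA,UAG,UGA -> pick last = UGA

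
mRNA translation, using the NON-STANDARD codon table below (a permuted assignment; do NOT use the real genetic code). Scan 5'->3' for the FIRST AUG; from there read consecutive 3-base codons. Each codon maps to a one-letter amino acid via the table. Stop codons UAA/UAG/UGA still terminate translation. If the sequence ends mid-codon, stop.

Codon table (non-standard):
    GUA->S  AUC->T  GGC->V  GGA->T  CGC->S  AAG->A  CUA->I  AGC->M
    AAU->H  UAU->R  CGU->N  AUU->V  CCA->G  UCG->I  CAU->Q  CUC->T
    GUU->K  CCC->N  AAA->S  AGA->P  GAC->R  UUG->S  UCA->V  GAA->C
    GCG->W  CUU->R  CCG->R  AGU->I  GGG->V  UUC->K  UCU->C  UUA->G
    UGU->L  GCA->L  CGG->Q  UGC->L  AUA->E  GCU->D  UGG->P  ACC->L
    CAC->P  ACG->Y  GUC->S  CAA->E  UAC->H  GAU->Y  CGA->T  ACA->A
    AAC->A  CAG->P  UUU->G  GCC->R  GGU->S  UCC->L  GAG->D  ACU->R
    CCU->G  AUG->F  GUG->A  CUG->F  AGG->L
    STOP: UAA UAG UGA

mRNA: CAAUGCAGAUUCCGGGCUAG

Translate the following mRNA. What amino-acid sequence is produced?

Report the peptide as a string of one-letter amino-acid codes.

Answer: FPVRV

Derivation:
start AUG at pos 2
pos 2: AUG -> F; peptide=F
pos 5: CAG -> P; peptide=FP
pos 8: AUU -> V; peptide=FPV
pos 11: CCG -> R; peptide=FPVR
pos 14: GGC -> V; peptide=FPVRV
pos 17: UAG -> STOP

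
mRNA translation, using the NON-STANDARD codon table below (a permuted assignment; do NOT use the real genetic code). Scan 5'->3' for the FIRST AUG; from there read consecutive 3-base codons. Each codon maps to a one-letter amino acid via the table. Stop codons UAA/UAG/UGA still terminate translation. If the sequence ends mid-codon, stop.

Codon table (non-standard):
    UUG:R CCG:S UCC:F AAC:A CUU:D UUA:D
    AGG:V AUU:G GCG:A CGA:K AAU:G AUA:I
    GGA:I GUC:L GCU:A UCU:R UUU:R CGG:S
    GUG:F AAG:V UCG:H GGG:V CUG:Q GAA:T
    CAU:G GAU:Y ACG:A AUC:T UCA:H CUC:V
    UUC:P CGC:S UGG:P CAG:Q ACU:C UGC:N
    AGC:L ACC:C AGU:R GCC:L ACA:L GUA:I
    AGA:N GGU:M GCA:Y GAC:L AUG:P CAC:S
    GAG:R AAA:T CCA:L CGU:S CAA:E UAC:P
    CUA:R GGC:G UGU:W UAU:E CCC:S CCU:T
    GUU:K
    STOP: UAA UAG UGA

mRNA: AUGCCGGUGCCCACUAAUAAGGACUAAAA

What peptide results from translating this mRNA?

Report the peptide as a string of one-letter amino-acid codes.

Answer: PSFSCGVL

Derivation:
start AUG at pos 0
pos 0: AUG -> P; peptide=P
pos 3: CCG -> S; peptide=PS
pos 6: GUG -> F; peptide=PSF
pos 9: CCC -> S; peptide=PSFS
pos 12: ACU -> C; peptide=PSFSC
pos 15: AAU -> G; peptide=PSFSCG
pos 18: AAG -> V; peptide=PSFSCGV
pos 21: GAC -> L; peptide=PSFSCGVL
pos 24: UAA -> STOP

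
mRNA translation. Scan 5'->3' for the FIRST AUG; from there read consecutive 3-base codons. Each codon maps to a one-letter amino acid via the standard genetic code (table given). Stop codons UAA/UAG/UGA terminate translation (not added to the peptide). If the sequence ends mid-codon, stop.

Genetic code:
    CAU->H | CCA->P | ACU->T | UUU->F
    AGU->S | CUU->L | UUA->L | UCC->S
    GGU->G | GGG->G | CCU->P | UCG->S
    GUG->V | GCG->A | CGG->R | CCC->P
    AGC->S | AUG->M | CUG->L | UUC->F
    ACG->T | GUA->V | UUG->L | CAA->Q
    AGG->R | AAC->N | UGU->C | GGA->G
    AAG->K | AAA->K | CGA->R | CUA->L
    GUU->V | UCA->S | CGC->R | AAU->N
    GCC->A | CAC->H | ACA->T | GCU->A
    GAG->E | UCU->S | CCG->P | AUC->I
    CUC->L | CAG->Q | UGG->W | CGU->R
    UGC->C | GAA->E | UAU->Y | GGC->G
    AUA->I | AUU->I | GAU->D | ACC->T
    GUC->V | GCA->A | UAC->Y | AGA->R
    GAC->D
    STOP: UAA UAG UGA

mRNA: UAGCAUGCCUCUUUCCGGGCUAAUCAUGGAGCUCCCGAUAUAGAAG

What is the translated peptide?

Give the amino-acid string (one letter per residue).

start AUG at pos 4
pos 4: AUG -> M; peptide=M
pos 7: CCU -> P; peptide=MP
pos 10: CUU -> L; peptide=MPL
pos 13: UCC -> S; peptide=MPLS
pos 16: GGG -> G; peptide=MPLSG
pos 19: CUA -> L; peptide=MPLSGL
pos 22: AUC -> I; peptide=MPLSGLI
pos 25: AUG -> M; peptide=MPLSGLIM
pos 28: GAG -> E; peptide=MPLSGLIME
pos 31: CUC -> L; peptide=MPLSGLIMEL
pos 34: CCG -> P; peptide=MPLSGLIMELP
pos 37: AUA -> I; peptide=MPLSGLIMELPI
pos 40: UAG -> STOP

Answer: MPLSGLIMELPI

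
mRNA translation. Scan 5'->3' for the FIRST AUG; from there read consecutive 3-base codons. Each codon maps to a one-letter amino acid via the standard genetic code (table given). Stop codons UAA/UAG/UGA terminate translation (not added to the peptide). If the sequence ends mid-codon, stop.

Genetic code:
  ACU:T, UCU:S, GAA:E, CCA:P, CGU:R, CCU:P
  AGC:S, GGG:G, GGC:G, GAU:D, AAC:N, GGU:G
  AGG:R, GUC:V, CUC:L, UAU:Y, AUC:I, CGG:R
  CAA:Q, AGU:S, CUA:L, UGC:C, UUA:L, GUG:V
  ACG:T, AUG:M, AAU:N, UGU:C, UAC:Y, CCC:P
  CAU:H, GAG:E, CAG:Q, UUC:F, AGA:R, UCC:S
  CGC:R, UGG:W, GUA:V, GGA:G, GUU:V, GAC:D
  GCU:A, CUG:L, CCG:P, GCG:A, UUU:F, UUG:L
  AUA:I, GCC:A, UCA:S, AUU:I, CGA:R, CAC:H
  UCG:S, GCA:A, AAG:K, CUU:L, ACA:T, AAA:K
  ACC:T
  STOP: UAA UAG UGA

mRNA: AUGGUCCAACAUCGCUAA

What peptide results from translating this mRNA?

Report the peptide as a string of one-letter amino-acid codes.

start AUG at pos 0
pos 0: AUG -> M; peptide=M
pos 3: GUC -> V; peptide=MV
pos 6: CAA -> Q; peptide=MVQ
pos 9: CAU -> H; peptide=MVQH
pos 12: CGC -> R; peptide=MVQHR
pos 15: UAA -> STOP

Answer: MVQHR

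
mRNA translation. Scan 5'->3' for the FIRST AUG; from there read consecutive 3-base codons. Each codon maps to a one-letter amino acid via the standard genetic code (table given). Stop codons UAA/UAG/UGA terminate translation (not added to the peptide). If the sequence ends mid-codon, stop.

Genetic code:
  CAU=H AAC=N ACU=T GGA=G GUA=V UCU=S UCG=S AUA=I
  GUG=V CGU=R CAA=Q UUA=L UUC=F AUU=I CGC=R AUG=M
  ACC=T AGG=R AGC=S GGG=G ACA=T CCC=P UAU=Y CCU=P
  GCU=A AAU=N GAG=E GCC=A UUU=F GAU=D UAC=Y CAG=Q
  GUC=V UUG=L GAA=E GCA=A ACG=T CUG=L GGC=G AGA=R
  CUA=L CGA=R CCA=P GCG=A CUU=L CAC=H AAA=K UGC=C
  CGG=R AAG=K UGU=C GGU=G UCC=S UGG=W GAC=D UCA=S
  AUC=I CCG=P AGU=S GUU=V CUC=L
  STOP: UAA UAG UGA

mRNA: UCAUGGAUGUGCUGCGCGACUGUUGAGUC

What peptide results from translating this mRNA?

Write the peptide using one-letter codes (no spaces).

Answer: MDVLRDC

Derivation:
start AUG at pos 2
pos 2: AUG -> M; peptide=M
pos 5: GAU -> D; peptide=MD
pos 8: GUG -> V; peptide=MDV
pos 11: CUG -> L; peptide=MDVL
pos 14: CGC -> R; peptide=MDVLR
pos 17: GAC -> D; peptide=MDVLRD
pos 20: UGU -> C; peptide=MDVLRDC
pos 23: UGA -> STOP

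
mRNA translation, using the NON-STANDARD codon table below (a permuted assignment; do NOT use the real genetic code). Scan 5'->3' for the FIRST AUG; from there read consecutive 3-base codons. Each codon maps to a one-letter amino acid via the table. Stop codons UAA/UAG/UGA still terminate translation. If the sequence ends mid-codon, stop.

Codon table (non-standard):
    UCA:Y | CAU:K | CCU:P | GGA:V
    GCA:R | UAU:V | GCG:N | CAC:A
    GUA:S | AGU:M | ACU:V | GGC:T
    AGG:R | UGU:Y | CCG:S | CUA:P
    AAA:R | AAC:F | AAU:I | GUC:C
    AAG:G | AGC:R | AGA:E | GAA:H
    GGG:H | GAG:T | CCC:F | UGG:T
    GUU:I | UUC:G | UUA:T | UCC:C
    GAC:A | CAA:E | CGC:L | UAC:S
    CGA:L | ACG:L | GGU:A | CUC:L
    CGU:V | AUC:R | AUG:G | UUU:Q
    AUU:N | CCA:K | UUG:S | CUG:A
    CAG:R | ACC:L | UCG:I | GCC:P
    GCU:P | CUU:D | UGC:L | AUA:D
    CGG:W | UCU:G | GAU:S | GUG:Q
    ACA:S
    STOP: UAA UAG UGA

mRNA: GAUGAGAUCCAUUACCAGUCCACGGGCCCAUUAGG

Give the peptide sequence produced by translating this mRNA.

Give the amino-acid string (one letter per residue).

start AUG at pos 1
pos 1: AUG -> G; peptide=G
pos 4: AGA -> E; peptide=GE
pos 7: UCC -> C; peptide=GEC
pos 10: AUU -> N; peptide=GECN
pos 13: ACC -> L; peptide=GECNL
pos 16: AGU -> M; peptide=GECNLM
pos 19: CCA -> K; peptide=GECNLMK
pos 22: CGG -> W; peptide=GECNLMKW
pos 25: GCC -> P; peptide=GECNLMKWP
pos 28: CAU -> K; peptide=GECNLMKWPK
pos 31: UAG -> STOP

Answer: GECNLMKWPK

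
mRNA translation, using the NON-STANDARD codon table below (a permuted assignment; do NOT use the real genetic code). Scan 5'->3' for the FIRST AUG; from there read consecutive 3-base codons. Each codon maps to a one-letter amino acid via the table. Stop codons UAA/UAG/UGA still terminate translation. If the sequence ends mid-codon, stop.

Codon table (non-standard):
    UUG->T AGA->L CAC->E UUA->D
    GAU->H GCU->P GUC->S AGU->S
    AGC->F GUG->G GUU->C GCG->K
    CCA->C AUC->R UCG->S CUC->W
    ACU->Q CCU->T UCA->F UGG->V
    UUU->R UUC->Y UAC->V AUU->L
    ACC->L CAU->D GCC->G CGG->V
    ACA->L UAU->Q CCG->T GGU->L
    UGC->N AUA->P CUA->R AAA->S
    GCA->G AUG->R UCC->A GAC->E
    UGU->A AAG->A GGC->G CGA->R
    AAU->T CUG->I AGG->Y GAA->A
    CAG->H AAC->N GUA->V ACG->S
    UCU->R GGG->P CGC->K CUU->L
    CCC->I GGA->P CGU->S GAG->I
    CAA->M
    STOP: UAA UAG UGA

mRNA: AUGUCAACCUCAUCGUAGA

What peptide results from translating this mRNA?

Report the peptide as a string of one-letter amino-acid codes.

start AUG at pos 0
pos 0: AUG -> R; peptide=R
pos 3: UCA -> F; peptide=RF
pos 6: ACC -> L; peptide=RFL
pos 9: UCA -> F; peptide=RFLF
pos 12: UCG -> S; peptide=RFLFS
pos 15: UAG -> STOP

Answer: RFLFS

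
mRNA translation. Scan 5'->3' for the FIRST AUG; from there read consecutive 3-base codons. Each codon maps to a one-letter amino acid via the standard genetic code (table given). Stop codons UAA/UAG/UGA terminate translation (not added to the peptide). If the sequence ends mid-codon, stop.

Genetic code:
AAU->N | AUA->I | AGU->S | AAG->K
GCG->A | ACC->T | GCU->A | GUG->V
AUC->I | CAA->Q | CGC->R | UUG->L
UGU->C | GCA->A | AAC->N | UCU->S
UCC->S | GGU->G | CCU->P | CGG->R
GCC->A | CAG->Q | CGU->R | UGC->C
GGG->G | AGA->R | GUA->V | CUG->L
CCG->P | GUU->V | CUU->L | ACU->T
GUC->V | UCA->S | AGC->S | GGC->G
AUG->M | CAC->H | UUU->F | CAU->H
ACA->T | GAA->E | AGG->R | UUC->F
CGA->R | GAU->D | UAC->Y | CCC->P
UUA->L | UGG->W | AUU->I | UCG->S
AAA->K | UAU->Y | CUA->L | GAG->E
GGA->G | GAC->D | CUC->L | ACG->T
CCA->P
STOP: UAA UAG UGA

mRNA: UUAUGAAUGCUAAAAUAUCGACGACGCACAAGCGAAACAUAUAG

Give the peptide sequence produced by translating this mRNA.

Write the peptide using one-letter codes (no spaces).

Answer: MNAKISTTHKRNI

Derivation:
start AUG at pos 2
pos 2: AUG -> M; peptide=M
pos 5: AAU -> N; peptide=MN
pos 8: GCU -> A; peptide=MNA
pos 11: AAA -> K; peptide=MNAK
pos 14: AUA -> I; peptide=MNAKI
pos 17: UCG -> S; peptide=MNAKIS
pos 20: ACG -> T; peptide=MNAKIST
pos 23: ACG -> T; peptide=MNAKISTT
pos 26: CAC -> H; peptide=MNAKISTTH
pos 29: AAG -> K; peptide=MNAKISTTHK
pos 32: CGA -> R; peptide=MNAKISTTHKR
pos 35: AAC -> N; peptide=MNAKISTTHKRN
pos 38: AUA -> I; peptide=MNAKISTTHKRNI
pos 41: UAG -> STOP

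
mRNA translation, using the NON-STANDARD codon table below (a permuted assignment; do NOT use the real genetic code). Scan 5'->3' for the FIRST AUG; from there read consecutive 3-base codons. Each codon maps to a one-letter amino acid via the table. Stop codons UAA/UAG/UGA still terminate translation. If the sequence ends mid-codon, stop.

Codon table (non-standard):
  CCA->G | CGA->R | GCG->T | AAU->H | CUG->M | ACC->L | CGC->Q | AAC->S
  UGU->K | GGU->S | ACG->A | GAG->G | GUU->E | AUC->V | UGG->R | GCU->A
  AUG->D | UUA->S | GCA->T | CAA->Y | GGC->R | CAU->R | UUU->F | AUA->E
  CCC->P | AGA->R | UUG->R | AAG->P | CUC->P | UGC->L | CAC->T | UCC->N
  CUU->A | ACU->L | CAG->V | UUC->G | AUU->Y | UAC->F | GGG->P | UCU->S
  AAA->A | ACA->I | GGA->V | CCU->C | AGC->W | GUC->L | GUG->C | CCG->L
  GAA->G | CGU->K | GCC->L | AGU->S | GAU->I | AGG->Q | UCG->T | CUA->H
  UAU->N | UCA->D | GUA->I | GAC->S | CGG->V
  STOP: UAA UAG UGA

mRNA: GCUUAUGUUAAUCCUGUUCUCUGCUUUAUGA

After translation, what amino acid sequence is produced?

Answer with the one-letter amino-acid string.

Answer: DSVMGSAS

Derivation:
start AUG at pos 4
pos 4: AUG -> D; peptide=D
pos 7: UUA -> S; peptide=DS
pos 10: AUC -> V; peptide=DSV
pos 13: CUG -> M; peptide=DSVM
pos 16: UUC -> G; peptide=DSVMG
pos 19: UCU -> S; peptide=DSVMGS
pos 22: GCU -> A; peptide=DSVMGSA
pos 25: UUA -> S; peptide=DSVMGSAS
pos 28: UGA -> STOP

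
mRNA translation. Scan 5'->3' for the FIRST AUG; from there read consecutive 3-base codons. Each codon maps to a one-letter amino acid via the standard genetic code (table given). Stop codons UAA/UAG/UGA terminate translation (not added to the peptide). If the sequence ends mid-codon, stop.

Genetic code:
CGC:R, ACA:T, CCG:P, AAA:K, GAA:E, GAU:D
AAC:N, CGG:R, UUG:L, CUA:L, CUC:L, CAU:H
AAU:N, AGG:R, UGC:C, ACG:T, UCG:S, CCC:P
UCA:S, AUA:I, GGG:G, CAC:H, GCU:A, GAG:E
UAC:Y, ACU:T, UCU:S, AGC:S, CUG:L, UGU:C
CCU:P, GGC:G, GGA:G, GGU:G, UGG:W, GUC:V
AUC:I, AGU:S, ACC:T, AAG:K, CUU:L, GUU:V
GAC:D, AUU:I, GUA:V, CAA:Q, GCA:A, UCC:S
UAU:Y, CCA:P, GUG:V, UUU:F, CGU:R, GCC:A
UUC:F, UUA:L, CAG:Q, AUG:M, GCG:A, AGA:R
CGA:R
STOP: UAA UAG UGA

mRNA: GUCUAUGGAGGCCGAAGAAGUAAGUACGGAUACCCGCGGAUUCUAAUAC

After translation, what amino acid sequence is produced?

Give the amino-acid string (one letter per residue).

Answer: MEAEEVSTDTRGF

Derivation:
start AUG at pos 4
pos 4: AUG -> M; peptide=M
pos 7: GAG -> E; peptide=ME
pos 10: GCC -> A; peptide=MEA
pos 13: GAA -> E; peptide=MEAE
pos 16: GAA -> E; peptide=MEAEE
pos 19: GUA -> V; peptide=MEAEEV
pos 22: AGU -> S; peptide=MEAEEVS
pos 25: ACG -> T; peptide=MEAEEVST
pos 28: GAU -> D; peptide=MEAEEVSTD
pos 31: ACC -> T; peptide=MEAEEVSTDT
pos 34: CGC -> R; peptide=MEAEEVSTDTR
pos 37: GGA -> G; peptide=MEAEEVSTDTRG
pos 40: UUC -> F; peptide=MEAEEVSTDTRGF
pos 43: UAA -> STOP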